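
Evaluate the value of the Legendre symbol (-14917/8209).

Reduce the numerator: -14917 ≡ 1501 (mod 8209), so (-14917/8209) = (1501/8209).
1501 ≡ 1 (mod 4), so quadratic reciprocity gives (1501/8209) = (8209/1501). Reduce: 8209 ≡ 704 (mod 1501). Now have (704/1501).
Factor out 2: 704 = 2^6·11. Since 1501 ≡ 5 (mod 8), (2/1501) = -1, and (2/1501)^6 = +1. Now have (11/1501).
1501 ≡ 1 (mod 4), so quadratic reciprocity gives (11/1501) = (1501/11). Reduce: 1501 ≡ 5 (mod 11). Now have (5/11).
5 ≡ 1 (mod 4), so quadratic reciprocity gives (5/11) = (11/5). Reduce: 11 ≡ 1 (mod 5). Now have (1/5).
(1/5) = 1. Collecting the sign factors: 1.

1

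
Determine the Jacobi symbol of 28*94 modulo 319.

By multiplicativity, (28·94|319) = (28|319)·(94|319).
First factor (28|319):
Factor out 2: 28 = 2^2·7. Since 319 ≡ 7 (mod 8), (2|319) = +1, and (2|319)^2 = +1. Now have (7|319).
Both 7 ≡ 3 and 319 ≡ 3 (mod 4), so reciprocity gives (7|319) = -(319|7). Reduce: 319 ≡ 4 (mod 7). Now have -(4|7).
Factor out 2: 4 = 2^2. Since 7 ≡ 7 (mod 8), (2|7) = +1, and (2|7)^2 = +1. Now have -(1|7).
(1|7) = 1. Collecting the sign factors: -1.
Second factor (94|319):
Factor out 2: 94 = 2·47. Since 319 ≡ 7 (mod 8), (2|319) = +1. Now have (47|319).
Both 47 ≡ 3 and 319 ≡ 3 (mod 4), so reciprocity gives (47|319) = -(319|47). Reduce: 319 ≡ 37 (mod 47). Now have -(37|47).
37 ≡ 1 (mod 4), so quadratic reciprocity gives (37|47) = (47|37). Reduce: 47 ≡ 10 (mod 37). Now have -(10|37).
Factor out 2: 10 = 2·5. Since 37 ≡ 5 (mod 8), (2|37) = -1. Now have (5|37).
5 ≡ 1 (mod 4), so quadratic reciprocity gives (5|37) = (37|5). Reduce: 37 ≡ 2 (mod 5). Now have (2|5).
Factor out 2: 2 = 2. Since 5 ≡ 5 (mod 8), (2|5) = -1. Now have -(1|5).
(1|5) = 1. Collecting the sign factors: -1.
Product: (-1)·(-1) = 1.

1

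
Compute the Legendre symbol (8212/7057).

1

Reduce the numerator: 8212 ≡ 1155 (mod 7057), so (8212/7057) = (1155/7057).
7057 ≡ 1 (mod 4), so quadratic reciprocity gives (1155/7057) = (7057/1155). Reduce: 7057 ≡ 127 (mod 1155). Now have (127/1155).
Both 127 ≡ 3 and 1155 ≡ 3 (mod 4), so reciprocity gives (127/1155) = -(1155/127). Reduce: 1155 ≡ 12 (mod 127). Now have -(12/127).
Factor out 2: 12 = 2^2·3. Since 127 ≡ 7 (mod 8), (2/127) = +1, and (2/127)^2 = +1. Now have -(3/127).
Both 3 ≡ 3 and 127 ≡ 3 (mod 4), so reciprocity gives (3/127) = -(127/3). Reduce: 127 ≡ 1 (mod 3). Now have (1/3).
(1/3) = 1. Collecting the sign factors: 1.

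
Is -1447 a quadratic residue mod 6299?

no

(-1447|6299)
  = -(1447|6299)    [6299 ≡ 3 mod 4 ⇒ (-1|6299) = -1]
  = (6299|1447)    [QR: both ≡ 3 mod 4, sign flips]
  = (511|1447)    [6299 ≡ 511 mod 1447]
  = -(1447|511)    [QR: both ≡ 3 mod 4, sign flips]
  = -(425|511)    [1447 ≡ 425 mod 511]
  = -(511|425)    [QR: 425 ≡ 1 mod 4, sign kept]
  = -(86|425)    [511 ≡ 86 mod 425]
  = -(43|425)    [425 ≡ 1 mod 8 ⇒ (2|425) = +1]
  = -(425|43)    [QR: 425 ≡ 1 mod 4, sign kept]
  = -(38|43)    [425 ≡ 38 mod 43]
  = (19|43)    [43 ≡ 3 mod 8 ⇒ (2|43) = -1]
  = -(43|19)    [QR: both ≡ 3 mod 4, sign flips]
  = -(5|19)    [43 ≡ 5 mod 19]
  = -(19|5)    [QR: 5 ≡ 1 mod 4, sign kept]
  = -(4|5)    [19 ≡ 4 mod 5]
  = -(1|5)    [5 ≡ 5 mod 8 ⇒ (2|5)^2 = +1]
  = -1    [(1|5) = 1]
The Legendre symbol is -1, so x^2 ≡ -1447 (mod 6299) has no solution.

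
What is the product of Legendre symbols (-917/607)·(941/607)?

By multiplicativity, (-917·941/607) = (-917/607)·(941/607).
First factor (-917/607):
Reduce the numerator: -917 ≡ 297 (mod 607), so (-917/607) = (297/607).
297 ≡ 1 (mod 4), so quadratic reciprocity gives (297/607) = (607/297). Reduce: 607 ≡ 13 (mod 297). Now have (13/297).
13 ≡ 1 (mod 4), so quadratic reciprocity gives (13/297) = (297/13). Reduce: 297 ≡ 11 (mod 13). Now have (11/13).
13 ≡ 1 (mod 4), so quadratic reciprocity gives (11/13) = (13/11). Reduce: 13 ≡ 2 (mod 11). Now have (2/11).
Factor out 2: 2 = 2. Since 11 ≡ 3 (mod 8), (2/11) = -1. Now have -(1/11).
(1/11) = 1. Collecting the sign factors: -1.
Second factor (941/607):
Reduce the numerator: 941 ≡ 334 (mod 607), so (941/607) = (334/607).
Factor out 2: 334 = 2·167. Since 607 ≡ 7 (mod 8), (2/607) = +1. Now have (167/607).
Both 167 ≡ 3 and 607 ≡ 3 (mod 4), so reciprocity gives (167/607) = -(607/167). Reduce: 607 ≡ 106 (mod 167). Now have -(106/167).
Factor out 2: 106 = 2·53. Since 167 ≡ 7 (mod 8), (2/167) = +1. Now have -(53/167).
53 ≡ 1 (mod 4), so quadratic reciprocity gives (53/167) = (167/53). Reduce: 167 ≡ 8 (mod 53). Now have -(8/53).
Factor out 2: 8 = 2^3. Since 53 ≡ 5 (mod 8), (2/53) = -1, and (2/53)^3 = -1. Now have (1/53).
(1/53) = 1. Collecting the sign factors: 1.
Product: (-1)·(1) = -1.

-1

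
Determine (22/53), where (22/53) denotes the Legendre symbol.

Factor out 2: 22 = 2·11. Since 53 ≡ 5 (mod 8), (2/53) = -1. Now have -(11/53).
53 ≡ 1 (mod 4), so quadratic reciprocity gives (11/53) = (53/11). Reduce: 53 ≡ 9 (mod 11). Now have -(9/11).
9 ≡ 1 (mod 4), so quadratic reciprocity gives (9/11) = (11/9). Reduce: 11 ≡ 2 (mod 9). Now have -(2/9).
Factor out 2: 2 = 2. Since 9 ≡ 1 (mod 8), (2/9) = +1. Now have -(1/9).
(1/9) = 1. Collecting the sign factors: -1.

-1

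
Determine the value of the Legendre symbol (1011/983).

1

(1011/983)
  = (28/983)    [1011 ≡ 28 mod 983]
  = (7/983)    [983 ≡ 7 mod 8 ⇒ (2/983)^2 = +1]
  = -(983/7)    [QR: both ≡ 3 mod 4, sign flips]
  = -(3/7)    [983 ≡ 3 mod 7]
  = (7/3)    [QR: both ≡ 3 mod 4, sign flips]
  = (1/3)    [7 ≡ 1 mod 3]
  = 1    [(1/3) = 1]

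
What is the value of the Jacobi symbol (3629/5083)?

-1

(3629/5083)
  = (5083/3629)    [QR: 3629 ≡ 1 mod 4, sign kept]
  = (1454/3629)    [5083 ≡ 1454 mod 3629]
  = -(727/3629)    [3629 ≡ 5 mod 8 ⇒ (2/3629) = -1]
  = -(3629/727)    [QR: 3629 ≡ 1 mod 4, sign kept]
  = -(721/727)    [3629 ≡ 721 mod 727]
  = -(727/721)    [QR: 721 ≡ 1 mod 4, sign kept]
  = -(6/721)    [727 ≡ 6 mod 721]
  = -(3/721)    [721 ≡ 1 mod 8 ⇒ (2/721) = +1]
  = -(721/3)    [QR: 721 ≡ 1 mod 4, sign kept]
  = -(1/3)    [721 ≡ 1 mod 3]
  = -1    [(1/3) = 1]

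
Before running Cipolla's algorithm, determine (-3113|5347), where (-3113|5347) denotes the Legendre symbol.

(-3113|5347)
  = -(3113|5347)    [5347 ≡ 3 mod 4 ⇒ (-1|5347) = -1]
  = -(5347|3113)    [QR: 3113 ≡ 1 mod 4, sign kept]
  = -(2234|3113)    [5347 ≡ 2234 mod 3113]
  = -(1117|3113)    [3113 ≡ 1 mod 8 ⇒ (2|3113) = +1]
  = -(3113|1117)    [QR: 1117 ≡ 1 mod 4, sign kept]
  = -(879|1117)    [3113 ≡ 879 mod 1117]
  = -(1117|879)    [QR: 1117 ≡ 1 mod 4, sign kept]
  = -(238|879)    [1117 ≡ 238 mod 879]
  = -(119|879)    [879 ≡ 7 mod 8 ⇒ (2|879) = +1]
  = (879|119)    [QR: both ≡ 3 mod 4, sign flips]
  = (46|119)    [879 ≡ 46 mod 119]
  = (23|119)    [119 ≡ 7 mod 8 ⇒ (2|119) = +1]
  = -(119|23)    [QR: both ≡ 3 mod 4, sign flips]
  = -(4|23)    [119 ≡ 4 mod 23]
  = -(1|23)    [23 ≡ 7 mod 8 ⇒ (2|23)^2 = +1]
  = -1    [(1|23) = 1]

-1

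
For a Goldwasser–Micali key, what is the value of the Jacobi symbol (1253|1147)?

Reduce the numerator: 1253 ≡ 106 (mod 1147), so (1253|1147) = (106|1147).
Factor out 2: 106 = 2·53. Since 1147 ≡ 3 (mod 8), (2|1147) = -1. Now have -(53|1147).
53 ≡ 1 (mod 4), so quadratic reciprocity gives (53|1147) = (1147|53). Reduce: 1147 ≡ 34 (mod 53). Now have -(34|53).
Factor out 2: 34 = 2·17. Since 53 ≡ 5 (mod 8), (2|53) = -1. Now have (17|53).
17 ≡ 1 (mod 4), so quadratic reciprocity gives (17|53) = (53|17). Reduce: 53 ≡ 2 (mod 17). Now have (2|17).
Factor out 2: 2 = 2. Since 17 ≡ 1 (mod 8), (2|17) = +1. Now have (1|17).
(1|17) = 1. Collecting the sign factors: 1.

1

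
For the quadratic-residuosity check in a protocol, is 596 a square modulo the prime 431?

Reduce the numerator: 596 ≡ 165 (mod 431), so (596|431) = (165|431).
165 ≡ 1 (mod 4), so quadratic reciprocity gives (165|431) = (431|165). Reduce: 431 ≡ 101 (mod 165). Now have (101|165).
101 ≡ 1 (mod 4), so quadratic reciprocity gives (101|165) = (165|101). Reduce: 165 ≡ 64 (mod 101). Now have (64|101).
Factor out 2: 64 = 2^6. Since 101 ≡ 5 (mod 8), (2|101) = -1, and (2|101)^6 = +1. Now have (1|101).
(1|101) = 1. Collecting the sign factors: 1.
The Legendre symbol is 1, so x^2 ≡ 596 (mod 431) has solution.

yes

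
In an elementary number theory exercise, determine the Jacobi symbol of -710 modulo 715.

0

(-710/715)
  = -(710/715)    [715 ≡ 3 mod 4 ⇒ (-1/715) = -1]
  = (355/715)    [715 ≡ 3 mod 8 ⇒ (2/715) = -1]
  = -(715/355)    [QR: both ≡ 3 mod 4, sign flips]
  = -(5/355)    [715 ≡ 5 mod 355]
  = -(355/5)    [QR: 5 ≡ 1 mod 4, sign kept]
  = -(0/5)    [355 ≡ 0 mod 5]
  = 0    [numerator 0, gcd > 1]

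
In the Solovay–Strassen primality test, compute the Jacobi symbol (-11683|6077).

-1

(-11683|6077)
  = (11683|6077)    [6077 ≡ 1 mod 4 ⇒ (-1|6077) = +1]
  = (5606|6077)    [11683 ≡ 5606 mod 6077]
  = -(2803|6077)    [6077 ≡ 5 mod 8 ⇒ (2|6077) = -1]
  = -(6077|2803)    [QR: 6077 ≡ 1 mod 4, sign kept]
  = -(471|2803)    [6077 ≡ 471 mod 2803]
  = (2803|471)    [QR: both ≡ 3 mod 4, sign flips]
  = (448|471)    [2803 ≡ 448 mod 471]
  = (7|471)    [471 ≡ 7 mod 8 ⇒ (2|471)^6 = +1]
  = -(471|7)    [QR: both ≡ 3 mod 4, sign flips]
  = -(2|7)    [471 ≡ 2 mod 7]
  = -(1|7)    [7 ≡ 7 mod 8 ⇒ (2|7) = +1]
  = -1    [(1|7) = 1]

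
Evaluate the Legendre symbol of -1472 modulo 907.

(-1472/907)
  = -(1472/907)    [907 ≡ 3 mod 4 ⇒ (-1/907) = -1]
  = -(565/907)    [1472 ≡ 565 mod 907]
  = -(907/565)    [QR: 565 ≡ 1 mod 4, sign kept]
  = -(342/565)    [907 ≡ 342 mod 565]
  = (171/565)    [565 ≡ 5 mod 8 ⇒ (2/565) = -1]
  = (565/171)    [QR: 565 ≡ 1 mod 4, sign kept]
  = (52/171)    [565 ≡ 52 mod 171]
  = (13/171)    [171 ≡ 3 mod 8 ⇒ (2/171)^2 = +1]
  = (171/13)    [QR: 13 ≡ 1 mod 4, sign kept]
  = (2/13)    [171 ≡ 2 mod 13]
  = -(1/13)    [13 ≡ 5 mod 8 ⇒ (2/13) = -1]
  = -1    [(1/13) = 1]

-1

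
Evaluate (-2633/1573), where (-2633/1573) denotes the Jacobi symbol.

-1

(-2633/1573)
  = (2633/1573)    [1573 ≡ 1 mod 4 ⇒ (-1/1573) = +1]
  = (1060/1573)    [2633 ≡ 1060 mod 1573]
  = (265/1573)    [1573 ≡ 5 mod 8 ⇒ (2/1573)^2 = +1]
  = (1573/265)    [QR: 265 ≡ 1 mod 4, sign kept]
  = (248/265)    [1573 ≡ 248 mod 265]
  = (31/265)    [265 ≡ 1 mod 8 ⇒ (2/265)^3 = +1]
  = (265/31)    [QR: 265 ≡ 1 mod 4, sign kept]
  = (17/31)    [265 ≡ 17 mod 31]
  = (31/17)    [QR: 17 ≡ 1 mod 4, sign kept]
  = (14/17)    [31 ≡ 14 mod 17]
  = (7/17)    [17 ≡ 1 mod 8 ⇒ (2/17) = +1]
  = (17/7)    [QR: 17 ≡ 1 mod 4, sign kept]
  = (3/7)    [17 ≡ 3 mod 7]
  = -(7/3)    [QR: both ≡ 3 mod 4, sign flips]
  = -(1/3)    [7 ≡ 1 mod 3]
  = -1    [(1/3) = 1]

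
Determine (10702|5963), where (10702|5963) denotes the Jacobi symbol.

Reduce the numerator: 10702 ≡ 4739 (mod 5963), so (10702|5963) = (4739|5963).
Both 4739 ≡ 3 and 5963 ≡ 3 (mod 4), so reciprocity gives (4739|5963) = -(5963|4739). Reduce: 5963 ≡ 1224 (mod 4739). Now have -(1224|4739).
Factor out 2: 1224 = 2^3·153. Since 4739 ≡ 3 (mod 8), (2|4739) = -1, and (2|4739)^3 = -1. Now have (153|4739).
153 ≡ 1 (mod 4), so quadratic reciprocity gives (153|4739) = (4739|153). Reduce: 4739 ≡ 149 (mod 153). Now have (149|153).
149 ≡ 1 (mod 4), so quadratic reciprocity gives (149|153) = (153|149). Reduce: 153 ≡ 4 (mod 149). Now have (4|149).
Factor out 2: 4 = 2^2. Since 149 ≡ 5 (mod 8), (2|149) = -1, and (2|149)^2 = +1. Now have (1|149).
(1|149) = 1. Collecting the sign factors: 1.

1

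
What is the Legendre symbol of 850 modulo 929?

Factor out 2: 850 = 2·425. Since 929 ≡ 1 (mod 8), (2 / 929) = +1. Now have (425 / 929).
425 ≡ 1 (mod 4), so quadratic reciprocity gives (425 / 929) = (929 / 425). Reduce: 929 ≡ 79 (mod 425). Now have (79 / 425).
425 ≡ 1 (mod 4), so quadratic reciprocity gives (79 / 425) = (425 / 79). Reduce: 425 ≡ 30 (mod 79). Now have (30 / 79).
Factor out 2: 30 = 2·15. Since 79 ≡ 7 (mod 8), (2 / 79) = +1. Now have (15 / 79).
Both 15 ≡ 3 and 79 ≡ 3 (mod 4), so reciprocity gives (15 / 79) = -(79 / 15). Reduce: 79 ≡ 4 (mod 15). Now have -(4 / 15).
Factor out 2: 4 = 2^2. Since 15 ≡ 7 (mod 8), (2 / 15) = +1, and (2 / 15)^2 = +1. Now have -(1 / 15).
(1 / 15) = 1. Collecting the sign factors: -1.

-1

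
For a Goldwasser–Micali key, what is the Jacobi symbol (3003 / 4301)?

4301 ≡ 1 (mod 4), so quadratic reciprocity gives (3003 / 4301) = (4301 / 3003). Reduce: 4301 ≡ 1298 (mod 3003). Now have (1298 / 3003).
Factor out 2: 1298 = 2·649. Since 3003 ≡ 3 (mod 8), (2 / 3003) = -1. Now have -(649 / 3003).
649 ≡ 1 (mod 4), so quadratic reciprocity gives (649 / 3003) = (3003 / 649). Reduce: 3003 ≡ 407 (mod 649). Now have -(407 / 649).
649 ≡ 1 (mod 4), so quadratic reciprocity gives (407 / 649) = (649 / 407). Reduce: 649 ≡ 242 (mod 407). Now have -(242 / 407).
Factor out 2: 242 = 2·121. Since 407 ≡ 7 (mod 8), (2 / 407) = +1. Now have -(121 / 407).
121 ≡ 1 (mod 4), so quadratic reciprocity gives (121 / 407) = (407 / 121). Reduce: 407 ≡ 44 (mod 121). Now have -(44 / 121).
Factor out 2: 44 = 2^2·11. Since 121 ≡ 1 (mod 8), (2 / 121) = +1, and (2 / 121)^2 = +1. Now have -(11 / 121).
121 ≡ 1 (mod 4), so quadratic reciprocity gives (11 / 121) = (121 / 11). Reduce: 121 ≡ 0 (mod 11). Now have -(0 / 11).
The numerator is now 0 with denominator 11 > 1: the symbol is 0.

0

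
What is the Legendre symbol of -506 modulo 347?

(-506/347)
  = (188/347)    [-506 ≡ 188 mod 347]
  = (47/347)    [347 ≡ 3 mod 8 ⇒ (2/347)^2 = +1]
  = -(347/47)    [QR: both ≡ 3 mod 4, sign flips]
  = -(18/47)    [347 ≡ 18 mod 47]
  = -(9/47)    [47 ≡ 7 mod 8 ⇒ (2/47) = +1]
  = -(47/9)    [QR: 9 ≡ 1 mod 4, sign kept]
  = -(2/9)    [47 ≡ 2 mod 9]
  = -(1/9)    [9 ≡ 1 mod 8 ⇒ (2/9) = +1]
  = -1    [(1/9) = 1]

-1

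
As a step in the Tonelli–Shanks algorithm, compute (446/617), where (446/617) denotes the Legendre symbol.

(446/617)
  = (223/617)    [617 ≡ 1 mod 8 ⇒ (2/617) = +1]
  = (617/223)    [QR: 617 ≡ 1 mod 4, sign kept]
  = (171/223)    [617 ≡ 171 mod 223]
  = -(223/171)    [QR: both ≡ 3 mod 4, sign flips]
  = -(52/171)    [223 ≡ 52 mod 171]
  = -(13/171)    [171 ≡ 3 mod 8 ⇒ (2/171)^2 = +1]
  = -(171/13)    [QR: 13 ≡ 1 mod 4, sign kept]
  = -(2/13)    [171 ≡ 2 mod 13]
  = (1/13)    [13 ≡ 5 mod 8 ⇒ (2/13) = -1]
  = 1    [(1/13) = 1]

1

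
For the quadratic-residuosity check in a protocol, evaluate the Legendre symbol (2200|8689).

-1

Factor out 2: 2200 = 2^3·275. Since 8689 ≡ 1 (mod 8), (2|8689) = +1, and (2|8689)^3 = +1. Now have (275|8689).
8689 ≡ 1 (mod 4), so quadratic reciprocity gives (275|8689) = (8689|275). Reduce: 8689 ≡ 164 (mod 275). Now have (164|275).
Factor out 2: 164 = 2^2·41. Since 275 ≡ 3 (mod 8), (2|275) = -1, and (2|275)^2 = +1. Now have (41|275).
41 ≡ 1 (mod 4), so quadratic reciprocity gives (41|275) = (275|41). Reduce: 275 ≡ 29 (mod 41). Now have (29|41).
29 ≡ 1 (mod 4), so quadratic reciprocity gives (29|41) = (41|29). Reduce: 41 ≡ 12 (mod 29). Now have (12|29).
Factor out 2: 12 = 2^2·3. Since 29 ≡ 5 (mod 8), (2|29) = -1, and (2|29)^2 = +1. Now have (3|29).
29 ≡ 1 (mod 4), so quadratic reciprocity gives (3|29) = (29|3). Reduce: 29 ≡ 2 (mod 3). Now have (2|3).
Factor out 2: 2 = 2. Since 3 ≡ 3 (mod 8), (2|3) = -1. Now have -(1|3).
(1|3) = 1. Collecting the sign factors: -1.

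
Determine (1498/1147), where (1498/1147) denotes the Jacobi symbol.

-1

(1498/1147)
  = (351/1147)    [1498 ≡ 351 mod 1147]
  = -(1147/351)    [QR: both ≡ 3 mod 4, sign flips]
  = -(94/351)    [1147 ≡ 94 mod 351]
  = -(47/351)    [351 ≡ 7 mod 8 ⇒ (2/351) = +1]
  = (351/47)    [QR: both ≡ 3 mod 4, sign flips]
  = (22/47)    [351 ≡ 22 mod 47]
  = (11/47)    [47 ≡ 7 mod 8 ⇒ (2/47) = +1]
  = -(47/11)    [QR: both ≡ 3 mod 4, sign flips]
  = -(3/11)    [47 ≡ 3 mod 11]
  = (11/3)    [QR: both ≡ 3 mod 4, sign flips]
  = (2/3)    [11 ≡ 2 mod 3]
  = -(1/3)    [3 ≡ 3 mod 8 ⇒ (2/3) = -1]
  = -1    [(1/3) = 1]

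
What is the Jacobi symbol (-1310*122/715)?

By multiplicativity, (-1310·122/715) = (-1310/715)·(122/715).
First factor (-1310/715):
Pull out -1: (-1310/715) = (-1/715)·(1310/715). Since 715 ≡ 3 (mod 4), (-1/715) = -1. Now have -(1310/715).
Reduce the numerator: 1310 ≡ 595 (mod 715), so (1310/715) = (595/715).
Both 595 ≡ 3 and 715 ≡ 3 (mod 4), so reciprocity gives (595/715) = -(715/595). Reduce: 715 ≡ 120 (mod 595). Now have (120/595).
Factor out 2: 120 = 2^3·15. Since 595 ≡ 3 (mod 8), (2/595) = -1, and (2/595)^3 = -1. Now have -(15/595).
Both 15 ≡ 3 and 595 ≡ 3 (mod 4), so reciprocity gives (15/595) = -(595/15). Reduce: 595 ≡ 10 (mod 15). Now have (10/15).
Factor out 2: 10 = 2·5. Since 15 ≡ 7 (mod 8), (2/15) = +1. Now have (5/15).
5 ≡ 1 (mod 4), so quadratic reciprocity gives (5/15) = (15/5). Reduce: 15 ≡ 0 (mod 5). Now have (0/5).
The numerator is now 0 with denominator 5 > 1: the symbol is 0.
Second factor (122/715):
Factor out 2: 122 = 2·61. Since 715 ≡ 3 (mod 8), (2/715) = -1. Now have -(61/715).
61 ≡ 1 (mod 4), so quadratic reciprocity gives (61/715) = (715/61). Reduce: 715 ≡ 44 (mod 61). Now have -(44/61).
Factor out 2: 44 = 2^2·11. Since 61 ≡ 5 (mod 8), (2/61) = -1, and (2/61)^2 = +1. Now have -(11/61).
61 ≡ 1 (mod 4), so quadratic reciprocity gives (11/61) = (61/11). Reduce: 61 ≡ 6 (mod 11). Now have -(6/11).
Factor out 2: 6 = 2·3. Since 11 ≡ 3 (mod 8), (2/11) = -1. Now have (3/11).
Both 3 ≡ 3 and 11 ≡ 3 (mod 4), so reciprocity gives (3/11) = -(11/3). Reduce: 11 ≡ 2 (mod 3). Now have -(2/3).
Factor out 2: 2 = 2. Since 3 ≡ 3 (mod 8), (2/3) = -1. Now have (1/3).
(1/3) = 1. Collecting the sign factors: 1.
Product: (0)·(1) = 0.

0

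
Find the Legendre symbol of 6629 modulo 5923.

(6629/5923)
  = (706/5923)    [6629 ≡ 706 mod 5923]
  = -(353/5923)    [5923 ≡ 3 mod 8 ⇒ (2/5923) = -1]
  = -(5923/353)    [QR: 353 ≡ 1 mod 4, sign kept]
  = -(275/353)    [5923 ≡ 275 mod 353]
  = -(353/275)    [QR: 353 ≡ 1 mod 4, sign kept]
  = -(78/275)    [353 ≡ 78 mod 275]
  = (39/275)    [275 ≡ 3 mod 8 ⇒ (2/275) = -1]
  = -(275/39)    [QR: both ≡ 3 mod 4, sign flips]
  = -(2/39)    [275 ≡ 2 mod 39]
  = -(1/39)    [39 ≡ 7 mod 8 ⇒ (2/39) = +1]
  = -1    [(1/39) = 1]

-1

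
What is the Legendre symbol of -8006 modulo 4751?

1

(-8006/4751)
  = (1496/4751)    [-8006 ≡ 1496 mod 4751]
  = (187/4751)    [4751 ≡ 7 mod 8 ⇒ (2/4751)^3 = +1]
  = -(4751/187)    [QR: both ≡ 3 mod 4, sign flips]
  = -(76/187)    [4751 ≡ 76 mod 187]
  = -(19/187)    [187 ≡ 3 mod 8 ⇒ (2/187)^2 = +1]
  = (187/19)    [QR: both ≡ 3 mod 4, sign flips]
  = (16/19)    [187 ≡ 16 mod 19]
  = (1/19)    [19 ≡ 3 mod 8 ⇒ (2/19)^4 = +1]
  = 1    [(1/19) = 1]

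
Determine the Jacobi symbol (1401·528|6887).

1

By multiplicativity, (1401·528|6887) = (1401|6887)·(528|6887).
First factor (1401|6887):
(1401|6887)
  = (6887|1401)    [QR: 1401 ≡ 1 mod 4, sign kept]
  = (1283|1401)    [6887 ≡ 1283 mod 1401]
  = (1401|1283)    [QR: 1401 ≡ 1 mod 4, sign kept]
  = (118|1283)    [1401 ≡ 118 mod 1283]
  = -(59|1283)    [1283 ≡ 3 mod 8 ⇒ (2|1283) = -1]
  = (1283|59)    [QR: both ≡ 3 mod 4, sign flips]
  = (44|59)    [1283 ≡ 44 mod 59]
  = (11|59)    [59 ≡ 3 mod 8 ⇒ (2|59)^2 = +1]
  = -(59|11)    [QR: both ≡ 3 mod 4, sign flips]
  = -(4|11)    [59 ≡ 4 mod 11]
  = -(1|11)    [11 ≡ 3 mod 8 ⇒ (2|11)^2 = +1]
  = -1    [(1|11) = 1]
Second factor (528|6887):
(528|6887)
  = (33|6887)    [6887 ≡ 7 mod 8 ⇒ (2|6887)^4 = +1]
  = (6887|33)    [QR: 33 ≡ 1 mod 4, sign kept]
  = (23|33)    [6887 ≡ 23 mod 33]
  = (33|23)    [QR: 33 ≡ 1 mod 4, sign kept]
  = (10|23)    [33 ≡ 10 mod 23]
  = (5|23)    [23 ≡ 7 mod 8 ⇒ (2|23) = +1]
  = (23|5)    [QR: 5 ≡ 1 mod 4, sign kept]
  = (3|5)    [23 ≡ 3 mod 5]
  = (5|3)    [QR: 5 ≡ 1 mod 4, sign kept]
  = (2|3)    [5 ≡ 2 mod 3]
  = -(1|3)    [3 ≡ 3 mod 8 ⇒ (2|3) = -1]
  = -1    [(1|3) = 1]
Product: (-1)·(-1) = 1.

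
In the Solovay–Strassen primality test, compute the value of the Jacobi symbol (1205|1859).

-1

1205 ≡ 1 (mod 4), so quadratic reciprocity gives (1205|1859) = (1859|1205). Reduce: 1859 ≡ 654 (mod 1205). Now have (654|1205).
Factor out 2: 654 = 2·327. Since 1205 ≡ 5 (mod 8), (2|1205) = -1. Now have -(327|1205).
1205 ≡ 1 (mod 4), so quadratic reciprocity gives (327|1205) = (1205|327). Reduce: 1205 ≡ 224 (mod 327). Now have -(224|327).
Factor out 2: 224 = 2^5·7. Since 327 ≡ 7 (mod 8), (2|327) = +1, and (2|327)^5 = +1. Now have -(7|327).
Both 7 ≡ 3 and 327 ≡ 3 (mod 4), so reciprocity gives (7|327) = -(327|7). Reduce: 327 ≡ 5 (mod 7). Now have (5|7).
5 ≡ 1 (mod 4), so quadratic reciprocity gives (5|7) = (7|5). Reduce: 7 ≡ 2 (mod 5). Now have (2|5).
Factor out 2: 2 = 2. Since 5 ≡ 5 (mod 8), (2|5) = -1. Now have -(1|5).
(1|5) = 1. Collecting the sign factors: -1.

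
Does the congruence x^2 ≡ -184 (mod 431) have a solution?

Reduce the numerator: -184 ≡ 247 (mod 431), so (-184/431) = (247/431).
Both 247 ≡ 3 and 431 ≡ 3 (mod 4), so reciprocity gives (247/431) = -(431/247). Reduce: 431 ≡ 184 (mod 247). Now have -(184/247).
Factor out 2: 184 = 2^3·23. Since 247 ≡ 7 (mod 8), (2/247) = +1, and (2/247)^3 = +1. Now have -(23/247).
Both 23 ≡ 3 and 247 ≡ 3 (mod 4), so reciprocity gives (23/247) = -(247/23). Reduce: 247 ≡ 17 (mod 23). Now have (17/23).
17 ≡ 1 (mod 4), so quadratic reciprocity gives (17/23) = (23/17). Reduce: 23 ≡ 6 (mod 17). Now have (6/17).
Factor out 2: 6 = 2·3. Since 17 ≡ 1 (mod 8), (2/17) = +1. Now have (3/17).
17 ≡ 1 (mod 4), so quadratic reciprocity gives (3/17) = (17/3). Reduce: 17 ≡ 2 (mod 3). Now have (2/3).
Factor out 2: 2 = 2. Since 3 ≡ 3 (mod 8), (2/3) = -1. Now have -(1/3).
(1/3) = 1. Collecting the sign factors: -1.
The Legendre symbol is -1, so x^2 ≡ -184 (mod 431) has no solution.

no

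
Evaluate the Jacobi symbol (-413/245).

0

(-413/245)
  = (77/245)    [-413 ≡ 77 mod 245]
  = (245/77)    [QR: 77 ≡ 1 mod 4, sign kept]
  = (14/77)    [245 ≡ 14 mod 77]
  = -(7/77)    [77 ≡ 5 mod 8 ⇒ (2/77) = -1]
  = -(77/7)    [QR: 77 ≡ 1 mod 4, sign kept]
  = -(0/7)    [77 ≡ 0 mod 7]
  = 0    [numerator 0, gcd > 1]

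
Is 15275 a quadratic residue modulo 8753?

Reduce the numerator: 15275 ≡ 6522 (mod 8753), so (15275|8753) = (6522|8753).
Factor out 2: 6522 = 2·3261. Since 8753 ≡ 1 (mod 8), (2|8753) = +1. Now have (3261|8753).
3261 ≡ 1 (mod 4), so quadratic reciprocity gives (3261|8753) = (8753|3261). Reduce: 8753 ≡ 2231 (mod 3261). Now have (2231|3261).
3261 ≡ 1 (mod 4), so quadratic reciprocity gives (2231|3261) = (3261|2231). Reduce: 3261 ≡ 1030 (mod 2231). Now have (1030|2231).
Factor out 2: 1030 = 2·515. Since 2231 ≡ 7 (mod 8), (2|2231) = +1. Now have (515|2231).
Both 515 ≡ 3 and 2231 ≡ 3 (mod 4), so reciprocity gives (515|2231) = -(2231|515). Reduce: 2231 ≡ 171 (mod 515). Now have -(171|515).
Both 171 ≡ 3 and 515 ≡ 3 (mod 4), so reciprocity gives (171|515) = -(515|171). Reduce: 515 ≡ 2 (mod 171). Now have (2|171).
Factor out 2: 2 = 2. Since 171 ≡ 3 (mod 8), (2|171) = -1. Now have -(1|171).
(1|171) = 1. Collecting the sign factors: -1.
(15275|8753) = -1, and 8753 is prime, so 15275 is not a quadratic residue mod 8753.

no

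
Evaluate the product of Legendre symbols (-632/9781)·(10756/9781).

By multiplicativity, (-632·10756/9781) = (-632/9781)·(10756/9781).
First factor (-632/9781):
(-632/9781)
  = (632/9781)    [9781 ≡ 1 mod 4 ⇒ (-1/9781) = +1]
  = -(79/9781)    [9781 ≡ 5 mod 8 ⇒ (2/9781)^3 = -1]
  = -(9781/79)    [QR: 9781 ≡ 1 mod 4, sign kept]
  = -(64/79)    [9781 ≡ 64 mod 79]
  = -(1/79)    [79 ≡ 7 mod 8 ⇒ (2/79)^6 = +1]
  = -1    [(1/79) = 1]
Second factor (10756/9781):
(10756/9781)
  = (975/9781)    [10756 ≡ 975 mod 9781]
  = (9781/975)    [QR: 9781 ≡ 1 mod 4, sign kept]
  = (31/975)    [9781 ≡ 31 mod 975]
  = -(975/31)    [QR: both ≡ 3 mod 4, sign flips]
  = -(14/31)    [975 ≡ 14 mod 31]
  = -(7/31)    [31 ≡ 7 mod 8 ⇒ (2/31) = +1]
  = (31/7)    [QR: both ≡ 3 mod 4, sign flips]
  = (3/7)    [31 ≡ 3 mod 7]
  = -(7/3)    [QR: both ≡ 3 mod 4, sign flips]
  = -(1/3)    [7 ≡ 1 mod 3]
  = -1    [(1/3) = 1]
Product: (-1)·(-1) = 1.

1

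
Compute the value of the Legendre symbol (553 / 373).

-1

Reduce the numerator: 553 ≡ 180 (mod 373), so (553 / 373) = (180 / 373).
Factor out 2: 180 = 2^2·45. Since 373 ≡ 5 (mod 8), (2 / 373) = -1, and (2 / 373)^2 = +1. Now have (45 / 373).
45 ≡ 1 (mod 4), so quadratic reciprocity gives (45 / 373) = (373 / 45). Reduce: 373 ≡ 13 (mod 45). Now have (13 / 45).
13 ≡ 1 (mod 4), so quadratic reciprocity gives (13 / 45) = (45 / 13). Reduce: 45 ≡ 6 (mod 13). Now have (6 / 13).
Factor out 2: 6 = 2·3. Since 13 ≡ 5 (mod 8), (2 / 13) = -1. Now have -(3 / 13).
13 ≡ 1 (mod 4), so quadratic reciprocity gives (3 / 13) = (13 / 3). Reduce: 13 ≡ 1 (mod 3). Now have -(1 / 3).
(1 / 3) = 1. Collecting the sign factors: -1.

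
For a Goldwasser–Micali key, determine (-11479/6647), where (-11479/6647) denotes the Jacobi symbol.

-1

(-11479/6647)
  = -(11479/6647)    [6647 ≡ 3 mod 4 ⇒ (-1/6647) = -1]
  = -(4832/6647)    [11479 ≡ 4832 mod 6647]
  = -(151/6647)    [6647 ≡ 7 mod 8 ⇒ (2/6647)^5 = +1]
  = (6647/151)    [QR: both ≡ 3 mod 4, sign flips]
  = (3/151)    [6647 ≡ 3 mod 151]
  = -(151/3)    [QR: both ≡ 3 mod 4, sign flips]
  = -(1/3)    [151 ≡ 1 mod 3]
  = -1    [(1/3) = 1]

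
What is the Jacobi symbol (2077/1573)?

1

Reduce the numerator: 2077 ≡ 504 (mod 1573), so (2077/1573) = (504/1573).
Factor out 2: 504 = 2^3·63. Since 1573 ≡ 5 (mod 8), (2/1573) = -1, and (2/1573)^3 = -1. Now have -(63/1573).
1573 ≡ 1 (mod 4), so quadratic reciprocity gives (63/1573) = (1573/63). Reduce: 1573 ≡ 61 (mod 63). Now have -(61/63).
61 ≡ 1 (mod 4), so quadratic reciprocity gives (61/63) = (63/61). Reduce: 63 ≡ 2 (mod 61). Now have -(2/61).
Factor out 2: 2 = 2. Since 61 ≡ 5 (mod 8), (2/61) = -1. Now have (1/61).
(1/61) = 1. Collecting the sign factors: 1.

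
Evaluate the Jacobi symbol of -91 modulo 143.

Reduce the numerator: -91 ≡ 52 (mod 143), so (-91/143) = (52/143).
Factor out 2: 52 = 2^2·13. Since 143 ≡ 7 (mod 8), (2/143) = +1, and (2/143)^2 = +1. Now have (13/143).
13 ≡ 1 (mod 4), so quadratic reciprocity gives (13/143) = (143/13). Reduce: 143 ≡ 0 (mod 13). Now have (0/13).
The numerator is now 0 with denominator 13 > 1: the symbol is 0.

0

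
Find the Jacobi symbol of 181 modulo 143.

(181|143)
  = (38|143)    [181 ≡ 38 mod 143]
  = (19|143)    [143 ≡ 7 mod 8 ⇒ (2|143) = +1]
  = -(143|19)    [QR: both ≡ 3 mod 4, sign flips]
  = -(10|19)    [143 ≡ 10 mod 19]
  = (5|19)    [19 ≡ 3 mod 8 ⇒ (2|19) = -1]
  = (19|5)    [QR: 5 ≡ 1 mod 4, sign kept]
  = (4|5)    [19 ≡ 4 mod 5]
  = (1|5)    [5 ≡ 5 mod 8 ⇒ (2|5)^2 = +1]
  = 1    [(1|5) = 1]

1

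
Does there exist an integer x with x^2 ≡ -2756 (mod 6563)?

yes

Pull out -1: (-2756/6563) = (-1/6563)·(2756/6563). Since 6563 ≡ 3 (mod 4), (-1/6563) = -1. Now have -(2756/6563).
Factor out 2: 2756 = 2^2·689. Since 6563 ≡ 3 (mod 8), (2/6563) = -1, and (2/6563)^2 = +1. Now have -(689/6563).
689 ≡ 1 (mod 4), so quadratic reciprocity gives (689/6563) = (6563/689). Reduce: 6563 ≡ 362 (mod 689). Now have -(362/689).
Factor out 2: 362 = 2·181. Since 689 ≡ 1 (mod 8), (2/689) = +1. Now have -(181/689).
181 ≡ 1 (mod 4), so quadratic reciprocity gives (181/689) = (689/181). Reduce: 689 ≡ 146 (mod 181). Now have -(146/181).
Factor out 2: 146 = 2·73. Since 181 ≡ 5 (mod 8), (2/181) = -1. Now have (73/181).
73 ≡ 1 (mod 4), so quadratic reciprocity gives (73/181) = (181/73). Reduce: 181 ≡ 35 (mod 73). Now have (35/73).
73 ≡ 1 (mod 4), so quadratic reciprocity gives (35/73) = (73/35). Reduce: 73 ≡ 3 (mod 35). Now have (3/35).
Both 3 ≡ 3 and 35 ≡ 3 (mod 4), so reciprocity gives (3/35) = -(35/3). Reduce: 35 ≡ 2 (mod 3). Now have -(2/3).
Factor out 2: 2 = 2. Since 3 ≡ 3 (mod 8), (2/3) = -1. Now have (1/3).
(1/3) = 1. Collecting the sign factors: 1.
(-2756/6563) = 1, and 6563 is prime, so -2756 is a quadratic residue mod 6563.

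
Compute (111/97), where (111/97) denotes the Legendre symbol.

Reduce the numerator: 111 ≡ 14 (mod 97), so (111/97) = (14/97).
Factor out 2: 14 = 2·7. Since 97 ≡ 1 (mod 8), (2/97) = +1. Now have (7/97).
97 ≡ 1 (mod 4), so quadratic reciprocity gives (7/97) = (97/7). Reduce: 97 ≡ 6 (mod 7). Now have (6/7).
Factor out 2: 6 = 2·3. Since 7 ≡ 7 (mod 8), (2/7) = +1. Now have (3/7).
Both 3 ≡ 3 and 7 ≡ 3 (mod 4), so reciprocity gives (3/7) = -(7/3). Reduce: 7 ≡ 1 (mod 3). Now have -(1/3).
(1/3) = 1. Collecting the sign factors: -1.

-1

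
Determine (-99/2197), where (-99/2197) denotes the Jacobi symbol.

-1

Reduce the numerator: -99 ≡ 2098 (mod 2197), so (-99/2197) = (2098/2197).
Factor out 2: 2098 = 2·1049. Since 2197 ≡ 5 (mod 8), (2/2197) = -1. Now have -(1049/2197).
1049 ≡ 1 (mod 4), so quadratic reciprocity gives (1049/2197) = (2197/1049). Reduce: 2197 ≡ 99 (mod 1049). Now have -(99/1049).
1049 ≡ 1 (mod 4), so quadratic reciprocity gives (99/1049) = (1049/99). Reduce: 1049 ≡ 59 (mod 99). Now have -(59/99).
Both 59 ≡ 3 and 99 ≡ 3 (mod 4), so reciprocity gives (59/99) = -(99/59). Reduce: 99 ≡ 40 (mod 59). Now have (40/59).
Factor out 2: 40 = 2^3·5. Since 59 ≡ 3 (mod 8), (2/59) = -1, and (2/59)^3 = -1. Now have -(5/59).
5 ≡ 1 (mod 4), so quadratic reciprocity gives (5/59) = (59/5). Reduce: 59 ≡ 4 (mod 5). Now have -(4/5).
Factor out 2: 4 = 2^2. Since 5 ≡ 5 (mod 8), (2/5) = -1, and (2/5)^2 = +1. Now have -(1/5).
(1/5) = 1. Collecting the sign factors: -1.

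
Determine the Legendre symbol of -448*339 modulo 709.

1

By multiplicativity, (-448·339/709) = (-448/709)·(339/709).
First factor (-448/709):
Pull out -1: (-448/709) = (-1/709)·(448/709). Since 709 ≡ 1 (mod 4), (-1/709) = +1. Now have (448/709).
Factor out 2: 448 = 2^6·7. Since 709 ≡ 5 (mod 8), (2/709) = -1, and (2/709)^6 = +1. Now have (7/709).
709 ≡ 1 (mod 4), so quadratic reciprocity gives (7/709) = (709/7). Reduce: 709 ≡ 2 (mod 7). Now have (2/7).
Factor out 2: 2 = 2. Since 7 ≡ 7 (mod 8), (2/7) = +1. Now have (1/7).
(1/7) = 1. Collecting the sign factors: 1.
Second factor (339/709):
709 ≡ 1 (mod 4), so quadratic reciprocity gives (339/709) = (709/339). Reduce: 709 ≡ 31 (mod 339). Now have (31/339).
Both 31 ≡ 3 and 339 ≡ 3 (mod 4), so reciprocity gives (31/339) = -(339/31). Reduce: 339 ≡ 29 (mod 31). Now have -(29/31).
29 ≡ 1 (mod 4), so quadratic reciprocity gives (29/31) = (31/29). Reduce: 31 ≡ 2 (mod 29). Now have -(2/29).
Factor out 2: 2 = 2. Since 29 ≡ 5 (mod 8), (2/29) = -1. Now have (1/29).
(1/29) = 1. Collecting the sign factors: 1.
Product: (1)·(1) = 1.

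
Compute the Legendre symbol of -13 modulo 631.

1

(-13|631)
  = -(13|631)    [631 ≡ 3 mod 4 ⇒ (-1|631) = -1]
  = -(631|13)    [QR: 13 ≡ 1 mod 4, sign kept]
  = -(7|13)    [631 ≡ 7 mod 13]
  = -(13|7)    [QR: 13 ≡ 1 mod 4, sign kept]
  = -(6|7)    [13 ≡ 6 mod 7]
  = -(3|7)    [7 ≡ 7 mod 8 ⇒ (2|7) = +1]
  = (7|3)    [QR: both ≡ 3 mod 4, sign flips]
  = (1|3)    [7 ≡ 1 mod 3]
  = 1    [(1|3) = 1]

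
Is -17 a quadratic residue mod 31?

yes

(-17/31)
  = (14/31)    [-17 ≡ 14 mod 31]
  = (7/31)    [31 ≡ 7 mod 8 ⇒ (2/31) = +1]
  = -(31/7)    [QR: both ≡ 3 mod 4, sign flips]
  = -(3/7)    [31 ≡ 3 mod 7]
  = (7/3)    [QR: both ≡ 3 mod 4, sign flips]
  = (1/3)    [7 ≡ 1 mod 3]
  = 1    [(1/3) = 1]
The Legendre symbol is 1, so x^2 ≡ -17 (mod 31) has solution.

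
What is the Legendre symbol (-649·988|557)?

1

By multiplicativity, (-649·988|557) = (-649|557)·(988|557).
First factor (-649|557):
Pull out -1: (-649|557) = (-1|557)·(649|557). Since 557 ≡ 1 (mod 4), (-1|557) = +1. Now have (649|557).
Reduce the numerator: 649 ≡ 92 (mod 557), so (649|557) = (92|557).
Factor out 2: 92 = 2^2·23. Since 557 ≡ 5 (mod 8), (2|557) = -1, and (2|557)^2 = +1. Now have (23|557).
557 ≡ 1 (mod 4), so quadratic reciprocity gives (23|557) = (557|23). Reduce: 557 ≡ 5 (mod 23). Now have (5|23).
5 ≡ 1 (mod 4), so quadratic reciprocity gives (5|23) = (23|5). Reduce: 23 ≡ 3 (mod 5). Now have (3|5).
5 ≡ 1 (mod 4), so quadratic reciprocity gives (3|5) = (5|3). Reduce: 5 ≡ 2 (mod 3). Now have (2|3).
Factor out 2: 2 = 2. Since 3 ≡ 3 (mod 8), (2|3) = -1. Now have -(1|3).
(1|3) = 1. Collecting the sign factors: -1.
Second factor (988|557):
Reduce the numerator: 988 ≡ 431 (mod 557), so (988|557) = (431|557).
557 ≡ 1 (mod 4), so quadratic reciprocity gives (431|557) = (557|431). Reduce: 557 ≡ 126 (mod 431). Now have (126|431).
Factor out 2: 126 = 2·63. Since 431 ≡ 7 (mod 8), (2|431) = +1. Now have (63|431).
Both 63 ≡ 3 and 431 ≡ 3 (mod 4), so reciprocity gives (63|431) = -(431|63). Reduce: 431 ≡ 53 (mod 63). Now have -(53|63).
53 ≡ 1 (mod 4), so quadratic reciprocity gives (53|63) = (63|53). Reduce: 63 ≡ 10 (mod 53). Now have -(10|53).
Factor out 2: 10 = 2·5. Since 53 ≡ 5 (mod 8), (2|53) = -1. Now have (5|53).
5 ≡ 1 (mod 4), so quadratic reciprocity gives (5|53) = (53|5). Reduce: 53 ≡ 3 (mod 5). Now have (3|5).
5 ≡ 1 (mod 4), so quadratic reciprocity gives (3|5) = (5|3). Reduce: 5 ≡ 2 (mod 3). Now have (2|3).
Factor out 2: 2 = 2. Since 3 ≡ 3 (mod 8), (2|3) = -1. Now have -(1|3).
(1|3) = 1. Collecting the sign factors: -1.
Product: (-1)·(-1) = 1.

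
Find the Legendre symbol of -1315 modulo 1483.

1

(-1315 / 1483)
  = -(1315 / 1483)    [1483 ≡ 3 mod 4 ⇒ (-1 / 1483) = -1]
  = (1483 / 1315)    [QR: both ≡ 3 mod 4, sign flips]
  = (168 / 1315)    [1483 ≡ 168 mod 1315]
  = -(21 / 1315)    [1315 ≡ 3 mod 8 ⇒ (2 / 1315)^3 = -1]
  = -(1315 / 21)    [QR: 21 ≡ 1 mod 4, sign kept]
  = -(13 / 21)    [1315 ≡ 13 mod 21]
  = -(21 / 13)    [QR: 13 ≡ 1 mod 4, sign kept]
  = -(8 / 13)    [21 ≡ 8 mod 13]
  = (1 / 13)    [13 ≡ 5 mod 8 ⇒ (2 / 13)^3 = -1]
  = 1    [(1 / 13) = 1]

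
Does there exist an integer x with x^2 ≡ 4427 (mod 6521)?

no

(4427|6521)
  = (6521|4427)    [QR: 6521 ≡ 1 mod 4, sign kept]
  = (2094|4427)    [6521 ≡ 2094 mod 4427]
  = -(1047|4427)    [4427 ≡ 3 mod 8 ⇒ (2|4427) = -1]
  = (4427|1047)    [QR: both ≡ 3 mod 4, sign flips]
  = (239|1047)    [4427 ≡ 239 mod 1047]
  = -(1047|239)    [QR: both ≡ 3 mod 4, sign flips]
  = -(91|239)    [1047 ≡ 91 mod 239]
  = (239|91)    [QR: both ≡ 3 mod 4, sign flips]
  = (57|91)    [239 ≡ 57 mod 91]
  = (91|57)    [QR: 57 ≡ 1 mod 4, sign kept]
  = (34|57)    [91 ≡ 34 mod 57]
  = (17|57)    [57 ≡ 1 mod 8 ⇒ (2|57) = +1]
  = (57|17)    [QR: 17 ≡ 1 mod 4, sign kept]
  = (6|17)    [57 ≡ 6 mod 17]
  = (3|17)    [17 ≡ 1 mod 8 ⇒ (2|17) = +1]
  = (17|3)    [QR: 17 ≡ 1 mod 4, sign kept]
  = (2|3)    [17 ≡ 2 mod 3]
  = -(1|3)    [3 ≡ 3 mod 8 ⇒ (2|3) = -1]
  = -1    [(1|3) = 1]
The Legendre symbol is -1, so x^2 ≡ 4427 (mod 6521) has no solution.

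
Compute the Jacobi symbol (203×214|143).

By multiplicativity, (203·214|143) = (203|143)·(214|143).
First factor (203|143):
(203|143)
  = (60|143)    [203 ≡ 60 mod 143]
  = (15|143)    [143 ≡ 7 mod 8 ⇒ (2|143)^2 = +1]
  = -(143|15)    [QR: both ≡ 3 mod 4, sign flips]
  = -(8|15)    [143 ≡ 8 mod 15]
  = -(1|15)    [15 ≡ 7 mod 8 ⇒ (2|15)^3 = +1]
  = -1    [(1|15) = 1]
Second factor (214|143):
(214|143)
  = (71|143)    [214 ≡ 71 mod 143]
  = -(143|71)    [QR: both ≡ 3 mod 4, sign flips]
  = -(1|71)    [143 ≡ 1 mod 71]
  = -1    [(1|71) = 1]
Product: (-1)·(-1) = 1.

1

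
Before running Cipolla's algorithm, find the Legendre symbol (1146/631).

(1146/631)
  = (515/631)    [1146 ≡ 515 mod 631]
  = -(631/515)    [QR: both ≡ 3 mod 4, sign flips]
  = -(116/515)    [631 ≡ 116 mod 515]
  = -(29/515)    [515 ≡ 3 mod 8 ⇒ (2/515)^2 = +1]
  = -(515/29)    [QR: 29 ≡ 1 mod 4, sign kept]
  = -(22/29)    [515 ≡ 22 mod 29]
  = (11/29)    [29 ≡ 5 mod 8 ⇒ (2/29) = -1]
  = (29/11)    [QR: 29 ≡ 1 mod 4, sign kept]
  = (7/11)    [29 ≡ 7 mod 11]
  = -(11/7)    [QR: both ≡ 3 mod 4, sign flips]
  = -(4/7)    [11 ≡ 4 mod 7]
  = -(1/7)    [7 ≡ 7 mod 8 ⇒ (2/7)^2 = +1]
  = -1    [(1/7) = 1]

-1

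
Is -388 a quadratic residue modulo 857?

Reduce the numerator: -388 ≡ 469 (mod 857), so (-388|857) = (469|857).
469 ≡ 1 (mod 4), so quadratic reciprocity gives (469|857) = (857|469). Reduce: 857 ≡ 388 (mod 469). Now have (388|469).
Factor out 2: 388 = 2^2·97. Since 469 ≡ 5 (mod 8), (2|469) = -1, and (2|469)^2 = +1. Now have (97|469).
97 ≡ 1 (mod 4), so quadratic reciprocity gives (97|469) = (469|97). Reduce: 469 ≡ 81 (mod 97). Now have (81|97).
81 ≡ 1 (mod 4), so quadratic reciprocity gives (81|97) = (97|81). Reduce: 97 ≡ 16 (mod 81). Now have (16|81).
Factor out 2: 16 = 2^4. Since 81 ≡ 1 (mod 8), (2|81) = +1, and (2|81)^4 = +1. Now have (1|81).
(1|81) = 1. Collecting the sign factors: 1.
(-388|857) = 1, and 857 is prime, so -388 is a quadratic residue mod 857.

yes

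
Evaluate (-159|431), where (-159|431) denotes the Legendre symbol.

(-159|431)
  = (272|431)    [-159 ≡ 272 mod 431]
  = (17|431)    [431 ≡ 7 mod 8 ⇒ (2|431)^4 = +1]
  = (431|17)    [QR: 17 ≡ 1 mod 4, sign kept]
  = (6|17)    [431 ≡ 6 mod 17]
  = (3|17)    [17 ≡ 1 mod 8 ⇒ (2|17) = +1]
  = (17|3)    [QR: 17 ≡ 1 mod 4, sign kept]
  = (2|3)    [17 ≡ 2 mod 3]
  = -(1|3)    [3 ≡ 3 mod 8 ⇒ (2|3) = -1]
  = -1    [(1|3) = 1]

-1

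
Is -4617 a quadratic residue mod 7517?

Pull out -1: (-4617|7517) = (-1|7517)·(4617|7517). Since 7517 ≡ 1 (mod 4), (-1|7517) = +1. Now have (4617|7517).
4617 ≡ 1 (mod 4), so quadratic reciprocity gives (4617|7517) = (7517|4617). Reduce: 7517 ≡ 2900 (mod 4617). Now have (2900|4617).
Factor out 2: 2900 = 2^2·725. Since 4617 ≡ 1 (mod 8), (2|4617) = +1, and (2|4617)^2 = +1. Now have (725|4617).
725 ≡ 1 (mod 4), so quadratic reciprocity gives (725|4617) = (4617|725). Reduce: 4617 ≡ 267 (mod 725). Now have (267|725).
725 ≡ 1 (mod 4), so quadratic reciprocity gives (267|725) = (725|267). Reduce: 725 ≡ 191 (mod 267). Now have (191|267).
Both 191 ≡ 3 and 267 ≡ 3 (mod 4), so reciprocity gives (191|267) = -(267|191). Reduce: 267 ≡ 76 (mod 191). Now have -(76|191).
Factor out 2: 76 = 2^2·19. Since 191 ≡ 7 (mod 8), (2|191) = +1, and (2|191)^2 = +1. Now have -(19|191).
Both 19 ≡ 3 and 191 ≡ 3 (mod 4), so reciprocity gives (19|191) = -(191|19). Reduce: 191 ≡ 1 (mod 19). Now have (1|19).
(1|19) = 1. Collecting the sign factors: 1.
The Legendre symbol is 1, so x^2 ≡ -4617 (mod 7517) has solution.

yes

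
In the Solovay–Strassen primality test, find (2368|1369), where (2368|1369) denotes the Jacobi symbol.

0

(2368|1369)
  = (999|1369)    [2368 ≡ 999 mod 1369]
  = (1369|999)    [QR: 1369 ≡ 1 mod 4, sign kept]
  = (370|999)    [1369 ≡ 370 mod 999]
  = (185|999)    [999 ≡ 7 mod 8 ⇒ (2|999) = +1]
  = (999|185)    [QR: 185 ≡ 1 mod 4, sign kept]
  = (74|185)    [999 ≡ 74 mod 185]
  = (37|185)    [185 ≡ 1 mod 8 ⇒ (2|185) = +1]
  = (185|37)    [QR: 37 ≡ 1 mod 4, sign kept]
  = (0|37)    [185 ≡ 0 mod 37]
  = 0    [numerator 0, gcd > 1]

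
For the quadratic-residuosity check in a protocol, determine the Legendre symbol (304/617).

Factor out 2: 304 = 2^4·19. Since 617 ≡ 1 (mod 8), (2/617) = +1, and (2/617)^4 = +1. Now have (19/617).
617 ≡ 1 (mod 4), so quadratic reciprocity gives (19/617) = (617/19). Reduce: 617 ≡ 9 (mod 19). Now have (9/19).
9 ≡ 1 (mod 4), so quadratic reciprocity gives (9/19) = (19/9). Reduce: 19 ≡ 1 (mod 9). Now have (1/9).
(1/9) = 1. Collecting the sign factors: 1.

1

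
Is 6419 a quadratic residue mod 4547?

yes

(6419/4547)
  = (1872/4547)    [6419 ≡ 1872 mod 4547]
  = (117/4547)    [4547 ≡ 3 mod 8 ⇒ (2/4547)^4 = +1]
  = (4547/117)    [QR: 117 ≡ 1 mod 4, sign kept]
  = (101/117)    [4547 ≡ 101 mod 117]
  = (117/101)    [QR: 101 ≡ 1 mod 4, sign kept]
  = (16/101)    [117 ≡ 16 mod 101]
  = (1/101)    [101 ≡ 5 mod 8 ⇒ (2/101)^4 = +1]
  = 1    [(1/101) = 1]
The Legendre symbol is 1, so x^2 ≡ 6419 (mod 4547) has solution.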